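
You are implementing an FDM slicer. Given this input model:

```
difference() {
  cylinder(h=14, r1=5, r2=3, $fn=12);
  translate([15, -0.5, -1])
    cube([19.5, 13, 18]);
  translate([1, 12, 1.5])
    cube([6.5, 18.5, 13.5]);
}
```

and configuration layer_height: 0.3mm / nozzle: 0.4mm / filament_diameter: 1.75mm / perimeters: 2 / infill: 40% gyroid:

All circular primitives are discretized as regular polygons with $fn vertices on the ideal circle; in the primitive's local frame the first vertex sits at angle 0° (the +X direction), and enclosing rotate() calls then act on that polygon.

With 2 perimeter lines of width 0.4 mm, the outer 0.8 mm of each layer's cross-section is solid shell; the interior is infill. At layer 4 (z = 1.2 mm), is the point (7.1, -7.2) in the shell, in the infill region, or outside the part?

At z = 1.2 mm: the cone contributes a regular 12-gon of circumradius 4.829 (interpolated between r1=5 and r2=3 at t=0.086); the 19.5×13 cube at (15, -0.5) contributes its full rectangle; the cube at (1, 12) is absent (z outside [1.5, 15]); Subtracting the remaining from the first: starting from the cone, the 19.5×13 cube at (15, -0.5) misses the remaining region (no effect) — 1 connected region. Overall, the cross-section is a single solid region. The nearest boundary edge runs (4.18, -2.41)→(2.41, -4.18); distance from the point to it = 5.45 mm. The point is not inside any of the regions above, so it lies outside the cross-section (5.45 mm from the nearest boundary).

outside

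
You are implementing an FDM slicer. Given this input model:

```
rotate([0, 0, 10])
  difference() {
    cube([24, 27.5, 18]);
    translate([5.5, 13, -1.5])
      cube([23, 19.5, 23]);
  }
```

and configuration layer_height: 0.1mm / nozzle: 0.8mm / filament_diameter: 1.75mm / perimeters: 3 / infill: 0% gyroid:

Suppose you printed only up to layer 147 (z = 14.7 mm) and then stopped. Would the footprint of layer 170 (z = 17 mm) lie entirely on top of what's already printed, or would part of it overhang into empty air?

entirely on top

Compare the two slices. At z = 14.7: the cube (footprint 24×27.5) is included at this height (area 660.00 mm²); the 23×19.5 cube at (5.5, 13) contributes its full rectangle (area 448.50 mm²); After the difference (first − rest): starting from the 24×27.5 cube (660.00 mm²), the 23×19.5 cube at (5.5, 13) partially overlaps it — only the 268.25 mm² overlap (of its 448.50 mm²) is removed, clipping the outline — area = 391.75 mm²; (rotated 10° about Z; rotation is an isometry so areas/perimeters/island counts are preserved). At z = 17: the cube is present — its section is the full 24×27.5 rectangle (area 660.00 mm²); the 23×19.5 cube at (5.5, 13) contributes its full rectangle (area 448.50 mm²); Subtracting the remaining from the first: starting from the 24×27.5 cube (660.00 mm²), the 23×19.5 cube at (5.5, 13) partially overlaps it — only the 268.25 mm² overlap (of its 448.50 mm²) is removed, clipping the outline — area = 391.75 mm²; (rotated 10° about Z; rotation is an isometry so areas/perimeters/island counts are preserved). Checking containment: the cross-section at z = 17 is a subset of the cross-section at z = 14.7.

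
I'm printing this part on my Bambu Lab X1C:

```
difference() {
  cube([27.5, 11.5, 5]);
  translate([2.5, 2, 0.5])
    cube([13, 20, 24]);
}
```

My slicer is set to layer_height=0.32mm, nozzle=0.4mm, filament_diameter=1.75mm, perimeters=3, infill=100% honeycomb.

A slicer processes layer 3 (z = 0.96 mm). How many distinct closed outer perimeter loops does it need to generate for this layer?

At z = 0.96 mm: the 27.5×11.5 cube contributes its full rectangle; the 13×20 cube at (2.5, 2) contributes its full rectangle; After the difference (first − rest): starting from the 27.5×11.5 cube, the 13×20 cube at (2.5, 2) partially overlaps it — only the 123.50 mm² overlap (of its 260.00 mm²) is removed, clipping the outline — 1 connected region. The result has 1 disconnected region.

1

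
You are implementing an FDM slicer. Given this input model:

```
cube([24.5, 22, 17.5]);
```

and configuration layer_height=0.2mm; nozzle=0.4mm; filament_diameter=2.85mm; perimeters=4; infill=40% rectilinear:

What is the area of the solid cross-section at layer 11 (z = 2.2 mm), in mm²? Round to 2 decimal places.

At z = 2.2 mm: the 24.5×22 cube contributes its full rectangle (area 539.00 mm²). Overall, the cross-section is a single solid region. Net area = 539.00 mm².

539.00 mm²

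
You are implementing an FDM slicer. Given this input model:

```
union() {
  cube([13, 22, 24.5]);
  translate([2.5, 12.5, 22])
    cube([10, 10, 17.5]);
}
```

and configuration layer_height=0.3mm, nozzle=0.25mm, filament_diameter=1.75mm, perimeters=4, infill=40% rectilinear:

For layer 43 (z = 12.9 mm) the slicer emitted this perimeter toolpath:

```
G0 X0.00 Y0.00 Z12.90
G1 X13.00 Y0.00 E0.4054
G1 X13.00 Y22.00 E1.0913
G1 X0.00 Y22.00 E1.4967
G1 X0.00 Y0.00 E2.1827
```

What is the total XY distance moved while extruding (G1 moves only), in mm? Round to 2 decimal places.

70.00 mm

Sum the Euclidean lengths of each G1 segment: total = 70.00 mm.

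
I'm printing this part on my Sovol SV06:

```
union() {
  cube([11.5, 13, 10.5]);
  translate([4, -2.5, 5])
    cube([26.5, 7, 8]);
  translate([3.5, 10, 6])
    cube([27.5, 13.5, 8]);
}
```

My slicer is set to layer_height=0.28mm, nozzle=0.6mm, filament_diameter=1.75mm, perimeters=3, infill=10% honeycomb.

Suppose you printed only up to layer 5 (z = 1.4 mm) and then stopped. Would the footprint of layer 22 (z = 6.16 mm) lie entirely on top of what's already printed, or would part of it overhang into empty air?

part overhangs

Compare the two slices. At z = 1.4: the cube is present — its section is the full 11.5×13 rectangle (area 149.50 mm²); the cube at (4, -2.5) is not intersected at this z (z outside [5, 13]); the cube at (3.5, 10) is not intersected at this z (z outside [6, 14]); Taking the union: only the 11.5×13 cube is present, so the union is just that shape — area = 149.50 mm². At z = 6.16: the cube (footprint 11.5×13) is included at this height (area 149.50 mm²); the cube at (4, -2.5) is present — its section is the full 26.5×7 rectangle (area 185.50 mm²); the 27.5×13.5 cube at (3.5, 10) contributes its full rectangle (area 371.25 mm²); Merging all regions: the regions partially overlap — summed areas 706.25 mm² minus the doubly-counted overlap 57.75 mm² gives 648.50 mm² — area = 648.50 mm². Checking containment: at z = 6.16 the cross-section extends beyond the z = 1.4 cross-section by about 499.00 mm².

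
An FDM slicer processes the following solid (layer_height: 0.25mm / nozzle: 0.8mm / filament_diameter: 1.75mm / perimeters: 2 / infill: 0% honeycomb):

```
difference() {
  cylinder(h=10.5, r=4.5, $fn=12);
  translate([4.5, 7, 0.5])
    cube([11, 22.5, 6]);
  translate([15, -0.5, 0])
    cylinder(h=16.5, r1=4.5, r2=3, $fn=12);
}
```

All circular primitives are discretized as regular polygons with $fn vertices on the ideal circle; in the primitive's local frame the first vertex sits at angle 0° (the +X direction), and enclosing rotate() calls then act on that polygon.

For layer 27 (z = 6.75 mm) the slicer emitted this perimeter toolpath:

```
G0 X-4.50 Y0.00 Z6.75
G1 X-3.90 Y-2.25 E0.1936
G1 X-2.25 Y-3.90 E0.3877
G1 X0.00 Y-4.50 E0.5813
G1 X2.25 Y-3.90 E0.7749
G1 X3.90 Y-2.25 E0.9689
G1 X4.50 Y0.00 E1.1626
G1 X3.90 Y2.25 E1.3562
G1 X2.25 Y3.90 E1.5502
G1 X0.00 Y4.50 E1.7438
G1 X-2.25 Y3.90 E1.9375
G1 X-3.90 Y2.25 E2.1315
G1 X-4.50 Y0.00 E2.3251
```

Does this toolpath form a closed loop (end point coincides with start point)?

yes

Start point (G0): (-4.50, 0.00). End point (last G1): the path returns to the start — closed.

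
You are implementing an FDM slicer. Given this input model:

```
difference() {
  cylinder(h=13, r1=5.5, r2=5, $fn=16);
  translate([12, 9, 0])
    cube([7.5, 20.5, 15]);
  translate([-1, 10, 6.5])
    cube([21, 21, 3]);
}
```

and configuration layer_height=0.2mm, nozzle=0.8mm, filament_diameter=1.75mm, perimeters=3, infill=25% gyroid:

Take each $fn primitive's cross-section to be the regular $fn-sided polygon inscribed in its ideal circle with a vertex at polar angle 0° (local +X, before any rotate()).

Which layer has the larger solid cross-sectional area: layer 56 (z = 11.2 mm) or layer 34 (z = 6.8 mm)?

layer 34 (z = 6.8 mm)

Layer 56 (z = 11.2): the cone contributes a regular 16-gon of circumradius 5.069 (interpolated between r1=5.5 and r2=5 at t=0.862) (area = (16/2)·5.069²·sin(360°/16) = 78.67 mm²); the cube at (12, 9) (footprint 7.5×20.5) is included at this height (area 153.75 mm²); the cube at (-1, 10) is absent (z outside [6.5, 9.5]); Taking the first minus the rest: starting from the cone (78.67 mm²), the 7.5×20.5 cube at (12, 9) misses the remaining region (no effect) — area = 78.67 mm². So its area = 78.67 mm². Layer 34 (z = 6.8): the cone (r1=5.5→r2=5) has section circumradius 5.238 here — a regular 16-gon (area = (16/2)·5.238²·sin(360°/16) = 84.01 mm²); the 7.5×20.5 cube at (12, 9) contributes its full rectangle (area 153.75 mm²); the cube at (-1, 10) (footprint 21×21) is included at this height (area 441.00 mm²); After the difference (first − rest): starting from the cone (84.01 mm²), the 7.5×20.5 cube at (12, 9) misses the remaining region (no effect); the 21×21 cube at (-1, 10) misses the remaining region (no effect) — area = 84.01 mm². So its area = 84.01 mm². Layer 34 is larger (84.01 vs 78.67 mm²).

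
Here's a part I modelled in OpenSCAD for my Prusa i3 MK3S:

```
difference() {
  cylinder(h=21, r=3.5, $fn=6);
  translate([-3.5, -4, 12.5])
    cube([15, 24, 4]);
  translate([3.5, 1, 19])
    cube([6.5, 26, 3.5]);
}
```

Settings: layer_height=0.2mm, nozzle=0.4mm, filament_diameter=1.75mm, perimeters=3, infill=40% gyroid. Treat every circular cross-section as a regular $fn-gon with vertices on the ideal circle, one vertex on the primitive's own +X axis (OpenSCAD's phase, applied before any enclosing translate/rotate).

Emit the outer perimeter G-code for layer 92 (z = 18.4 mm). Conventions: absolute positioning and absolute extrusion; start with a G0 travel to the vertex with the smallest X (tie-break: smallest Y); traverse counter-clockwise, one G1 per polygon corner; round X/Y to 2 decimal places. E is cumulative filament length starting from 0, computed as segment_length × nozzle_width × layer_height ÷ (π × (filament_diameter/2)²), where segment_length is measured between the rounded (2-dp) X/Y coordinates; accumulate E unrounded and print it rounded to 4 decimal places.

At z = 18.4 mm: the cylinder: section is a regular 6-gon, circumradius r=3.5; the cube at (-3.5, -4) is not intersected at this z (z outside [12.5, 16.5]); the cube at (3.5, 1) is not intersected at this z (z outside [19, 22.5]); Subtracting the remaining from the first: none of the subtracted shapes is present at this height, so the r=3.5 cylinder is unchanged — 1 connected region. The outline is a single polygon with 6 vertices. Extrusion per mm of travel: 0.4 × 0.2 / (π × 0.875²) = 0.033260. Accumulating E over each segment gives final E = 0.6983.

G0 X-3.50 Y0.00 Z18.40
G1 X-1.75 Y-3.03 E0.1164
G1 X1.75 Y-3.03 E0.2328
G1 X3.50 Y0.00 E0.3492
G1 X1.75 Y3.03 E0.4655
G1 X-1.75 Y3.03 E0.5820
G1 X-3.50 Y0.00 E0.6983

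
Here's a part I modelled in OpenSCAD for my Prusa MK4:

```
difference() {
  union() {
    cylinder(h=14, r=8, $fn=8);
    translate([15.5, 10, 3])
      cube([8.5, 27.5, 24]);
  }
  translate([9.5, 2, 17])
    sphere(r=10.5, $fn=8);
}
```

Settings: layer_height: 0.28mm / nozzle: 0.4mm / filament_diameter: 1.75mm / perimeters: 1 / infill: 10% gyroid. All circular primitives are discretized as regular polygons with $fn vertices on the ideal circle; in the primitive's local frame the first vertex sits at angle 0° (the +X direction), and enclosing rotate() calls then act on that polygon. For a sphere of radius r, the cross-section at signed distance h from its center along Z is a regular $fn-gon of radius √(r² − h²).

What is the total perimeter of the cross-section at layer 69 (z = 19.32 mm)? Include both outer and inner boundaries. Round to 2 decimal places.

72.00 mm

At z = 19.32 mm: the cylinder is not intersected at this z (z outside [0, 14]); the cube at (15.5, 10) (footprint 8.5×27.5) is included at this height (perimeter 72.00 mm); Combining (union): only the 8.5×27.5 cube at (15.5, 10) is present, so the union is just that shape — boundary = 72.00 mm; the r=10.5 sphere at (9.5, 2) slices to a regular 8-gon of circumradius 10.240 (√(r²−h²) with h=2.32 from center) (perimeter = 2·8·10.240·sin(180°/8) = 62.70 mm); Subtracting the remaining from the first: starting from the result so far, the r=10.5 sphere at (9.5, 2) misses the remaining region (no effect) — boundary = 72.00 mm. Overall, the cross-section is a single solid region. Total boundary length (outer) = 72.00 mm.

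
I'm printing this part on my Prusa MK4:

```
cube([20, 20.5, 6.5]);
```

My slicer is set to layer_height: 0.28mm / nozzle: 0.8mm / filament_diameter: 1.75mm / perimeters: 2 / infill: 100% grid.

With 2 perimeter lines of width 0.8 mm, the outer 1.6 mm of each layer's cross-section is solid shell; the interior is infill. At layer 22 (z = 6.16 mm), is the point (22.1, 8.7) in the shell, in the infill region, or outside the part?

At z = 6.16 mm: the 20×20.5 cube contributes its full rectangle. Overall, the cross-section is a single solid region. The nearest boundary edge runs (20.00, 0.00)→(20.00, 20.50); distance from the point to it = 2.10 mm. The point is not inside any of the regions above, so it lies outside the cross-section (2.10 mm from the nearest boundary).

outside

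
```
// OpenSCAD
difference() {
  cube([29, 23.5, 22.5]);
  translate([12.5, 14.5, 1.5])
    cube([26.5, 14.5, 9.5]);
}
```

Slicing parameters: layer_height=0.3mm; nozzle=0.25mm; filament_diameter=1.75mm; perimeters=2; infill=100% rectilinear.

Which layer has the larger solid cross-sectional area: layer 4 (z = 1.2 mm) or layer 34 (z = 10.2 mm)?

Layer 4 (z = 1.2): the cube (footprint 29×23.5) is included at this height (area 681.50 mm²); the cube at (12.5, 14.5) does not reach this height (z outside [1.5, 11]); Subtracting the remaining from the first: none of the subtracted shapes is present at this height, so the 29×23.5 cube is unchanged — area = 681.50 mm². So its area = 681.50 mm². Layer 34 (z = 10.2): the 29×23.5 cube contributes its full rectangle (area 681.50 mm²); the 26.5×14.5 cube at (12.5, 14.5) contributes its full rectangle (area 384.25 mm²); Taking the first minus the rest: starting from the 29×23.5 cube (681.50 mm²), the 26.5×14.5 cube at (12.5, 14.5) partially overlaps it — only the 148.50 mm² overlap (of its 384.25 mm²) is removed, clipping the outline — area = 533.00 mm². So its area = 533.00 mm². Layer 4 is larger (681.50 vs 533.00 mm²).

layer 4 (z = 1.2 mm)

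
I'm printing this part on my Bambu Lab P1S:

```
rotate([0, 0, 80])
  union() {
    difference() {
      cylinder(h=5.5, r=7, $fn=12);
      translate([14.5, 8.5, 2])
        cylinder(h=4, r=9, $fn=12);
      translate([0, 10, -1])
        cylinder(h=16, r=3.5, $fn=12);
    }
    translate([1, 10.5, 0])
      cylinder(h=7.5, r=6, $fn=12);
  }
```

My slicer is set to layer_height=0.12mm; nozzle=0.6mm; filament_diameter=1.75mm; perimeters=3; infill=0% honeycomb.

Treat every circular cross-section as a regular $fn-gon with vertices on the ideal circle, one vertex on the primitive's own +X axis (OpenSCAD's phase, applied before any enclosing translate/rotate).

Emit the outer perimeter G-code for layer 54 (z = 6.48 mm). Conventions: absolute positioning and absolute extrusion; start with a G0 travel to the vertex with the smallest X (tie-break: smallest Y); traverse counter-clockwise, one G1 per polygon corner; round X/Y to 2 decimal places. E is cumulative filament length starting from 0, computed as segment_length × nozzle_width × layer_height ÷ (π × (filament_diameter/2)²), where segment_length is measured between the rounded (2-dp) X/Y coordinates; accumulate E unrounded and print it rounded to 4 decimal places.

G0 X-16.08 Y3.85 Z6.48
G1 X-15.80 Y0.76 E0.0929
G1 X-14.02 Y-1.79 E0.1860
G1 X-11.21 Y-3.10 E0.2788
G1 X-8.11 Y-2.83 E0.3719
G1 X-5.57 Y-1.05 E0.4648
G1 X-4.26 Y1.77 E0.5578
G1 X-4.53 Y4.86 E0.6507
G1 X-6.31 Y7.40 E0.7435
G1 X-9.12 Y8.72 E0.8365
G1 X-12.22 Y8.45 E0.9296
G1 X-14.76 Y6.66 E1.0226
G1 X-16.08 Y3.85 E1.1156

At z = 6.48 mm: the cylinder is not intersected at this z (z outside [0, 5.5]); the cylinder at (14.5, 8.5) does not reach this height (z outside [2, 6]); the r=3.5 cylinder at (0, 10) contributes a regular 12-gon of circumradius 3.5; Taking the first minus the rest: the first operand is absent here, so nothing remains; the r=6 cylinder at (1, 10.5) gives a regular 12-gon of circumradius 6 (constant along its height); Taking the union: only the r=6 cylinder at (1, 10.5) is present, so the union is just that shape — 1 connected region; (whole slice rotated 80° about Z — lengths, areas and connectivity unchanged). The outline is a single polygon with 12 vertices. Extrusion per mm of travel: 0.6 × 0.12 / (π × 0.875²) = 0.029934. Accumulating E over each segment gives final E = 1.1156.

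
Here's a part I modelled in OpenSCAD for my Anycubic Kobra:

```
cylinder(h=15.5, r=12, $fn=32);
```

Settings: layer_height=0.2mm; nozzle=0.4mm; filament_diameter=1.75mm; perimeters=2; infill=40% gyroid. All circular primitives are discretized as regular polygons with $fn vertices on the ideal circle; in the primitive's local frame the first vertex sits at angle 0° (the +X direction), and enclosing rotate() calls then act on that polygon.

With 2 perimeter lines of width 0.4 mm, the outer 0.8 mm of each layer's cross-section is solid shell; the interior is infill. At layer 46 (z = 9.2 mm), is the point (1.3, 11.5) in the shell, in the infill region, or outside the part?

At z = 9.2 mm: the cylinder: section is a regular 32-gon, circumradius r=12. Overall, the cross-section is a single solid region. The nearest boundary edge runs (2.34, 11.77)→(0.00, 12.00); distance from the point to it = 0.37 mm. The point is inside the cross-section, 0.37 mm from the nearest boundary — within the 0.8 mm shell band (2 × 0.4).

shell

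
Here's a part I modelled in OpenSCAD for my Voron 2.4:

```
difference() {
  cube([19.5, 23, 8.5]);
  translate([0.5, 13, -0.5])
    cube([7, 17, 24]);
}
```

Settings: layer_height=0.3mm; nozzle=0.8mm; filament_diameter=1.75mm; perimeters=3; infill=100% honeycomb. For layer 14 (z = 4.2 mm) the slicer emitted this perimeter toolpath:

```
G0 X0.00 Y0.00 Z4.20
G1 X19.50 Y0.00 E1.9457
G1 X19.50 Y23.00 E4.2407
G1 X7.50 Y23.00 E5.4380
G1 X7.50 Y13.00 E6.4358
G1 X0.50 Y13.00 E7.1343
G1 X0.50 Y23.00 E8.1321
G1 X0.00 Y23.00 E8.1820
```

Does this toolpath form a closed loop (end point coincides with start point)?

no

Start point (G0): (0.00, 0.00). End point (last G1): the path does not return to the start — open.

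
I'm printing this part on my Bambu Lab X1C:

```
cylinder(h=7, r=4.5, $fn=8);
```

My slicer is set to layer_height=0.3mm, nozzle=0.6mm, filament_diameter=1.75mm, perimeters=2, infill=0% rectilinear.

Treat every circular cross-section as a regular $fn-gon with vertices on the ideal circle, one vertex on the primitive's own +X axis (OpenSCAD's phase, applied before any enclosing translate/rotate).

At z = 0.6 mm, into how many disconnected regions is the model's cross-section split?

At z = 0.6 mm: the cylinder: section is a regular 8-gon, circumradius r=4.5. The result has 1 disconnected region.

1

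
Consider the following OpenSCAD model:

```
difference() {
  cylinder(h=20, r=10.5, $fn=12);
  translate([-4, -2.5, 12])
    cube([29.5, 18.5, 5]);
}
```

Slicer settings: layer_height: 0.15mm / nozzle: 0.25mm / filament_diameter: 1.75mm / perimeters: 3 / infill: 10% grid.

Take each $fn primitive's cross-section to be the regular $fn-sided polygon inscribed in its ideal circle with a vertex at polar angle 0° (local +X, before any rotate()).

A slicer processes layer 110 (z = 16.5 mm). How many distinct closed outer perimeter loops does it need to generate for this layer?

1

At z = 16.5 mm: the r=10.5 cylinder gives a regular 12-gon of circumradius 10.5 (constant along its height); the cube at (-4, -2.5) is present — its section is the full 29.5×18.5 rectangle; Subtracting the remaining from the first: starting from the r=10.5 cylinder, the 29.5×18.5 cube at (-4, -2.5) partially overlaps it — only the 157.96 mm² overlap (of its 545.75 mm²) is removed, clipping the outline — 1 connected region. The result has 1 disconnected region.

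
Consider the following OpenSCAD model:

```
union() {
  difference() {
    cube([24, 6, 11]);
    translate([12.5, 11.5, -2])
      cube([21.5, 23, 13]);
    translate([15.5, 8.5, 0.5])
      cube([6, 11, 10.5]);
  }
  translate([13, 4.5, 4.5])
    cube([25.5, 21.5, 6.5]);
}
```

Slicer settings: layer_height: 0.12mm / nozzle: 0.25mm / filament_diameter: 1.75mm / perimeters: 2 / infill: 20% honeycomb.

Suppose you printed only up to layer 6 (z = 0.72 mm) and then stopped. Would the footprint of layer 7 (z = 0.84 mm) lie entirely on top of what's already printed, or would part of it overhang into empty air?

entirely on top

Compare the two slices. At z = 0.72: the cube is present — its section is the full 24×6 rectangle (area 144.00 mm²); the cube at (12.5, 11.5) (footprint 21.5×23) is included at this height (area 494.50 mm²); the cube at (15.5, 8.5) is present — its section is the full 6×11 rectangle (area 66.00 mm²); After the difference (first − rest): starting from the 24×6 cube (144.00 mm²), the 21.5×23 cube at (12.5, 11.5) misses the remaining region (no effect); the 6×11 cube at (15.5, 8.5) misses the remaining region (no effect) — area = 144.00 mm²; the cube at (13, 4.5) is not intersected at this z (z outside [4.5, 11]); Merging all regions: only the result so far is present, so the union is just that shape — area = 144.00 mm². At z = 0.84: the cube (footprint 24×6) is included at this height (area 144.00 mm²); the 21.5×23 cube at (12.5, 11.5) contributes its full rectangle (area 494.50 mm²); the cube at (15.5, 8.5) (footprint 6×11) is included at this height (area 66.00 mm²); After the difference (first − rest): starting from the 24×6 cube (144.00 mm²), the 21.5×23 cube at (12.5, 11.5) misses the remaining region (no effect); the 6×11 cube at (15.5, 8.5) misses the remaining region (no effect) — area = 144.00 mm²; the cube at (13, 4.5) is not intersected at this z (z outside [4.5, 11]); Taking the union: only that combined region is present, so the union is just that shape — area = 144.00 mm². Checking containment: the cross-section at z = 0.84 is a subset of the cross-section at z = 0.72.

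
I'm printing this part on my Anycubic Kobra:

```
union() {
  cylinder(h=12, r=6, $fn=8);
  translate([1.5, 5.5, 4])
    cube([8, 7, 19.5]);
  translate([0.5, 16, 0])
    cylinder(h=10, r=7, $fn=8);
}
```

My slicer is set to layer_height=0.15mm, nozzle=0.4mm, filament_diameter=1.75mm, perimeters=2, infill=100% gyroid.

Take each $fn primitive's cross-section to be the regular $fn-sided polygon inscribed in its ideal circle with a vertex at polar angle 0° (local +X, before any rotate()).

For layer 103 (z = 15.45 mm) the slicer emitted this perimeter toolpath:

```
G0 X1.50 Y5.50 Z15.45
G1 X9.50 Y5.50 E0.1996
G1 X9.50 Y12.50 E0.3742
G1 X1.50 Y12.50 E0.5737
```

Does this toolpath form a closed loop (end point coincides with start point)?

no

Start point (G0): (1.50, 5.50). End point (last G1): the path does not return to the start — open.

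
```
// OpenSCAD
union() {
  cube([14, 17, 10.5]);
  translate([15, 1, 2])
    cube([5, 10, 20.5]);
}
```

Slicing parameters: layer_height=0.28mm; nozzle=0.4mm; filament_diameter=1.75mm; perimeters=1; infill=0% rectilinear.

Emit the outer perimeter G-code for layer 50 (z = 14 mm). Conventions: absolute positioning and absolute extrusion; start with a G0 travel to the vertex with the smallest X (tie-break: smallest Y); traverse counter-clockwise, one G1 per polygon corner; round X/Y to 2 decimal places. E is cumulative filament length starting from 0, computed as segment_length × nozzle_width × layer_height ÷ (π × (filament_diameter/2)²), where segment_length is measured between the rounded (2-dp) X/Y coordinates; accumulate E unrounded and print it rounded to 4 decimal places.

G0 X15.00 Y1.00 Z14.00
G1 X20.00 Y1.00 E0.2328
G1 X20.00 Y11.00 E0.6985
G1 X15.00 Y11.00 E0.9313
G1 X15.00 Y1.00 E1.3969

At z = 14 mm: the cube does not reach this height (z outside [0, 10.5]); the 5×10 cube at (15, 1) contributes its full rectangle; Combining (union): only the 5×10 cube at (15, 1) is present, so the union is just that shape — 1 connected region. The outline is a single polygon with 4 vertices. Extrusion per mm of travel: 0.4 × 0.28 / (π × 0.875²) = 0.046564. Accumulating E over each segment gives final E = 1.3969.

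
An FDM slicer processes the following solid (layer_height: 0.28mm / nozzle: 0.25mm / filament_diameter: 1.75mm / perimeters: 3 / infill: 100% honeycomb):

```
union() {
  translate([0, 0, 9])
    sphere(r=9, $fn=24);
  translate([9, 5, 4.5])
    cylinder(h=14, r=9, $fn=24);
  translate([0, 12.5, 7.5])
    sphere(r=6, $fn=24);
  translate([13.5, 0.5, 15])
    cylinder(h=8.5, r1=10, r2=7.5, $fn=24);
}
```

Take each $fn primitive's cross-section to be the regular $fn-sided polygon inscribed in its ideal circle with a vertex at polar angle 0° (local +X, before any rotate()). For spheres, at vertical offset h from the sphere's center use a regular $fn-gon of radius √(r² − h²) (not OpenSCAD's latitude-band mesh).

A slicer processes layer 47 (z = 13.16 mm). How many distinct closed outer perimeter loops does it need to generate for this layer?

At z = 13.16 mm: the r=9 sphere contributes a regular 24-gon of circumradius √(9²−4.16²) = 7.981; the r=9 cylinder at (9, 5) contributes a regular 24-gon of circumradius 9; the r=6 sphere at (0, 12.5) contributes a regular 24-gon of circumradius √(6²−5.66²) = 1.991; the cone at (13.5, 0.5) is absent (z outside [15, 23.5]); Taking the union: the regions partially overlap (shared area 61.34 mm²), so overlapping operands fuse into one piece — 2 connected regions. The result has 2 disconnected regions.

2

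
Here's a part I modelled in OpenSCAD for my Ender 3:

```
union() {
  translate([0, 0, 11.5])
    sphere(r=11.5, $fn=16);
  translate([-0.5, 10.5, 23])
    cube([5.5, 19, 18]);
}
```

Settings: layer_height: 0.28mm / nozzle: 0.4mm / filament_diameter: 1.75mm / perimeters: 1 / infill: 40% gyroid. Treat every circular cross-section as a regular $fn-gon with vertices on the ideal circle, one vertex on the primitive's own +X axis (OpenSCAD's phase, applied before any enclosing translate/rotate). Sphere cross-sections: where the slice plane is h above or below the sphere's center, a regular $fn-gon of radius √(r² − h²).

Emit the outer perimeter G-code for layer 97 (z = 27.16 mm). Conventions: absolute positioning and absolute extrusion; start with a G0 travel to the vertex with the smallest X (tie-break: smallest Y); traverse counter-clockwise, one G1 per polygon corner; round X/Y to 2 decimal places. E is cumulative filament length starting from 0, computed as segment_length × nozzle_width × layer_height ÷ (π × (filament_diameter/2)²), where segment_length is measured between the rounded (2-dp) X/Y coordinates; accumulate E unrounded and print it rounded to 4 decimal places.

G0 X-0.50 Y10.50 Z27.16
G1 X5.00 Y10.50 E0.2561
G1 X5.00 Y29.50 E1.1408
G1 X-0.50 Y29.50 E1.3969
G1 X-0.50 Y10.50 E2.2816

At z = 27.16 mm: the sphere is absent (|z−center|=15.660 > r=11.5); the cube at (-0.5, 10.5) (footprint 5.5×19) is included at this height; Merging all regions: only the 5.5×19 cube at (-0.5, 10.5) is present, so the union is just that shape — 1 connected region. The outline is a single polygon with 4 vertices. Extrusion per mm of travel: 0.4 × 0.28 / (π × 0.875²) = 0.046564. Accumulating E over each segment gives final E = 2.2816.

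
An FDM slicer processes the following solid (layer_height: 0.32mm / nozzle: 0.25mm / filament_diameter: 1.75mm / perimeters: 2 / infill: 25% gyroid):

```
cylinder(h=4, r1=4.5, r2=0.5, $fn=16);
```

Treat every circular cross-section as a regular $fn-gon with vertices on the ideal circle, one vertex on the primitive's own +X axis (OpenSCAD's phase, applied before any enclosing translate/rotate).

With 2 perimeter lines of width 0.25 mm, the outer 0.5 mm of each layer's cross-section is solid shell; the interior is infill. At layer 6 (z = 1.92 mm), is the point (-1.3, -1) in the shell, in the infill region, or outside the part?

infill

At z = 1.92 mm: the cone: at t=0.480 of its height the radius interpolates to r₁+(r₂−r₁)t = 2.580, giving a regular 16-gon of that circumradius. Overall, the cross-section is a single solid region. The nearest boundary edge runs (-2.38, -0.99)→(-1.82, -1.82); distance from the point to it = 0.89 mm. The point is inside the cross-section and 0.89 mm from the nearest boundary — more than the 0.5 mm shell width (2 × 0.25), so it's in the infill interior.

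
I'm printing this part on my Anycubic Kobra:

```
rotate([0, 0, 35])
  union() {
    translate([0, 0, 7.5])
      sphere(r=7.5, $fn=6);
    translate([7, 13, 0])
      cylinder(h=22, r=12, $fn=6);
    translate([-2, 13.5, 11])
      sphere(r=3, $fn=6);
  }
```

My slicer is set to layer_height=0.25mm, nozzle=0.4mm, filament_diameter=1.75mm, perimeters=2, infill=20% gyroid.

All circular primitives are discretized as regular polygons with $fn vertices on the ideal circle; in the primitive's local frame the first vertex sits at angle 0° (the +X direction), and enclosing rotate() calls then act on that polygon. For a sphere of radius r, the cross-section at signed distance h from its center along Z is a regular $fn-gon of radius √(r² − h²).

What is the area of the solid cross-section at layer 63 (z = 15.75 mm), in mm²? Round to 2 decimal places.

At z = 15.75 mm: the sphere is not intersected at this z (|z−center|=8.250 > r=7.5); the cylinder at (7, 13): section is a regular 6-gon, circumradius r=12 (area = (6/2)·12.000²·sin(360°/6) = 374.12 mm²); the sphere at (-2, 13.5) is not intersected at this z (|z−center|=4.750 > r=3); Merging all regions: only the r=12 cylinder at (7, 13) is present, so the union is just that shape — area = 374.12 mm²; (whole slice rotated 35° about Z — lengths, areas and connectivity unchanged). Overall, the cross-section is a single solid region. Net area = 374.12 mm².

374.12 mm²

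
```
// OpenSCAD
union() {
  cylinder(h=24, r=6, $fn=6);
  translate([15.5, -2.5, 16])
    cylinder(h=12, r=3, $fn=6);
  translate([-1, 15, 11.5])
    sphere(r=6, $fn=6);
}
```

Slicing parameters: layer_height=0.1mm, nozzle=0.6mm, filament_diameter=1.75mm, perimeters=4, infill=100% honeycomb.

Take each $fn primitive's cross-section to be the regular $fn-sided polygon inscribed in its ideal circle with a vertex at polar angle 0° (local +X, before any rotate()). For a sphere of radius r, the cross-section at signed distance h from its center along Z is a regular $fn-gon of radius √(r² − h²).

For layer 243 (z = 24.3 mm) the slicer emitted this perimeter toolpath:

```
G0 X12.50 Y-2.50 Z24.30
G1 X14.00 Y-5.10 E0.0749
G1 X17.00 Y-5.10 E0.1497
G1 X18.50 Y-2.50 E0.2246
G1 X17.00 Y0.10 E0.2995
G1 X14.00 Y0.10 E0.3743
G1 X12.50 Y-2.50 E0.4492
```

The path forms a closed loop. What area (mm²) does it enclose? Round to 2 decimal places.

Apply the shoelace formula to the sequence of (X, Y) vertices; enclosed area = 23.40 mm².

23.40 mm²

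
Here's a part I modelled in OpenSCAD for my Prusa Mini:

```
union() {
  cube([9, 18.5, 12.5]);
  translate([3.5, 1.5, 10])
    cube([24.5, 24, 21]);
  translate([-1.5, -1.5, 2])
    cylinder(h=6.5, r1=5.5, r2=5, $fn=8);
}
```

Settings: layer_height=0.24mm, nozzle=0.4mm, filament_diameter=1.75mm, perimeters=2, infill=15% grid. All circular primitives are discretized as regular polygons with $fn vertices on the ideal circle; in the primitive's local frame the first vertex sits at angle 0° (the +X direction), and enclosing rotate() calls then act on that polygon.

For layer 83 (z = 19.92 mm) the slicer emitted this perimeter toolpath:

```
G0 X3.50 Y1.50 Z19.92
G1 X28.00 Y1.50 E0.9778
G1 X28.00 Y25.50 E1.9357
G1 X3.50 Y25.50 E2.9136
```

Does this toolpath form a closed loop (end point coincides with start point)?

Start point (G0): (3.50, 1.50). End point (last G1): the path does not return to the start — open.

no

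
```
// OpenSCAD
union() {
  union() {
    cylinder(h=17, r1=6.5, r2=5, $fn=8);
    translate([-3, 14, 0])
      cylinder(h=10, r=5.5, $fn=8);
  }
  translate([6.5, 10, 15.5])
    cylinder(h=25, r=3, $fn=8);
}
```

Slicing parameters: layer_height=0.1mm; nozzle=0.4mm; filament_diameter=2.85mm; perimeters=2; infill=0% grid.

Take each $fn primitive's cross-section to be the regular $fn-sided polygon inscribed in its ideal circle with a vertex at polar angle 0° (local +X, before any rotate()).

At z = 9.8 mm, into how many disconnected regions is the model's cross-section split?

2

At z = 9.8 mm: the cone contributes a regular 8-gon of circumradius 5.635 (interpolated between r1=6.5 and r2=5 at t=0.576); the r=5.5 cylinder at (-3, 14) contributes a regular 8-gon of circumradius 5.5; Merging all regions: the 2 present regions are separate (no shared area or edge), so areas and boundary lengths simply add and each stays a separate island — 2 connected regions; the cylinder at (6.5, 10) does not reach this height (z outside [15.5, 40.5]); Combining (union): only the result so far is present, so the union is just that shape — 2 connected regions. The result has 2 disconnected regions.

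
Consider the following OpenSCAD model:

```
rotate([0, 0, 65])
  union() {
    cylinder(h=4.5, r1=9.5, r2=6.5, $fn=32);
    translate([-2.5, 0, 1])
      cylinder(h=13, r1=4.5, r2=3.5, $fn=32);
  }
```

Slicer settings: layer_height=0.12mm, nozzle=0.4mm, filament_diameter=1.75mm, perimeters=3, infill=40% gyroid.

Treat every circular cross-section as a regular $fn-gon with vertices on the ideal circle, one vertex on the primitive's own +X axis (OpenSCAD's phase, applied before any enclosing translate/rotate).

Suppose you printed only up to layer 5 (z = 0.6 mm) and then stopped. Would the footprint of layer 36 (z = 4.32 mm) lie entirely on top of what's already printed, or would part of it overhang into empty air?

Compare the two slices. At z = 0.6: the cone (r1=9.5→r2=6.5) has section circumradius 9.100 here — a regular 32-gon (area = (32/2)·9.100²·sin(360°/32) = 258.49 mm²); the cone at (-2.5, 0) is not intersected at this z (z outside [1, 14]); Merging all regions: only the cone is present, so the union is just that shape — area = 258.49 mm²; (whole slice rotated 65° about Z — lengths, areas and connectivity unchanged). At z = 4.32: the cone contributes a regular 32-gon of circumradius 6.620 (interpolated between r1=9.5 and r2=6.5 at t=0.960) (area = (32/2)·6.620²·sin(360°/32) = 136.80 mm²); the cone at (-2.5, 0) contributes a regular 32-gon of circumradius 4.245 (interpolated between r1=4.5 and r2=3.5 at t=0.255) (area = (32/2)·4.245²·sin(360°/32) = 56.24 mm²); Taking the union: the regions partially overlap — summed areas 193.03 mm² minus the doubly-counted overlap 55.94 mm² gives 137.10 mm² — area = 137.10 mm²; (whole slice rotated 65° about Z — lengths, areas and connectivity unchanged). Checking containment: the cross-section at z = 4.32 is a subset of the cross-section at z = 0.6.

entirely on top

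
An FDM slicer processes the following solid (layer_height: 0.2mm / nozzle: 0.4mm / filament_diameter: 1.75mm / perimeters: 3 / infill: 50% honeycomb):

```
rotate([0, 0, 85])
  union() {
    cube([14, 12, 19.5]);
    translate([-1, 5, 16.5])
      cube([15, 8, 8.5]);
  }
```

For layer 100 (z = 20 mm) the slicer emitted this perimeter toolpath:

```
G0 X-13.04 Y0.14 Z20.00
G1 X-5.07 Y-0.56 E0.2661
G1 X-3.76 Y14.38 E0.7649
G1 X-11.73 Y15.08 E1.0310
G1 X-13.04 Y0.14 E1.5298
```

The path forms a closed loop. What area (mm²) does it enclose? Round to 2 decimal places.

119.99 mm²

Apply the shoelace formula to the sequence of (X, Y) vertices; enclosed area = 119.99 mm².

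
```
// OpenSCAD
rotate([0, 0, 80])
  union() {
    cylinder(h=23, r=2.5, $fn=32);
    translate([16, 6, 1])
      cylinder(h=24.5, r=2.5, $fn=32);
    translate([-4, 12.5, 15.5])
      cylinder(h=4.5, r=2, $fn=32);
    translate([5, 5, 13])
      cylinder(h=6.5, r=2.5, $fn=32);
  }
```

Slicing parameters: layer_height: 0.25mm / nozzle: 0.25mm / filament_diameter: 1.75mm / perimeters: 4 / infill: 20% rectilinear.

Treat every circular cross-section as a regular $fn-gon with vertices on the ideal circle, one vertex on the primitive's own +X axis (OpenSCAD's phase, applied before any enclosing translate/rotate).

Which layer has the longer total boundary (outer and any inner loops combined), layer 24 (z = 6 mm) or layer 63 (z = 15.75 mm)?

Layer 24 (z = 6): the r=2.5 cylinder gives a regular 32-gon of circumradius 2.5 (constant along its height) (perimeter = 2·32·2.500·sin(180°/32) = 15.68 mm); the r=2.5 cylinder at (16, 6) gives a regular 32-gon of circumradius 2.5 (constant along its height) (perimeter = 2·32·2.500·sin(180°/32) = 15.68 mm); the cylinder at (-4, 12.5) is not intersected at this z (z outside [15.5, 20]); the cylinder at (5, 5) is not intersected at this z (z outside [13, 19.5]); Combining (union): the 2 present regions are separate (no shared area or edge), so areas and boundary lengths simply add and each stays a separate island — boundary = 31.37 mm; (rotated 80° about Z; rotation is an isometry so areas/perimeters/island counts are preserved). So its perimeter = 31.37 mm. Layer 63 (z = 15.75): the cylinder: section is a regular 32-gon, circumradius r=2.5 (perimeter = 2·32·2.500·sin(180°/32) = 15.68 mm); the r=2.5 cylinder at (16, 6) contributes a regular 32-gon of circumradius 2.5 (perimeter = 2·32·2.500·sin(180°/32) = 15.68 mm); the r=2 cylinder at (-4, 12.5) contributes a regular 32-gon of circumradius 2 (perimeter = 2·32·2.000·sin(180°/32) = 12.55 mm); the r=2.5 cylinder at (5, 5) gives a regular 32-gon of circumradius 2.5 (constant along its height) (perimeter = 2·32·2.500·sin(180°/32) = 15.68 mm); Merging all regions: the 4 present regions are separate (no shared area or edge), so areas and boundary lengths simply add and each stays a separate island — boundary = 59.59 mm; (rotated 80° about Z; rotation is an isometry so areas/perimeters/island counts are preserved). So its perimeter = 59.59 mm. Layer 63 is larger (59.59 vs 31.37 mm).

layer 63 (z = 15.75 mm)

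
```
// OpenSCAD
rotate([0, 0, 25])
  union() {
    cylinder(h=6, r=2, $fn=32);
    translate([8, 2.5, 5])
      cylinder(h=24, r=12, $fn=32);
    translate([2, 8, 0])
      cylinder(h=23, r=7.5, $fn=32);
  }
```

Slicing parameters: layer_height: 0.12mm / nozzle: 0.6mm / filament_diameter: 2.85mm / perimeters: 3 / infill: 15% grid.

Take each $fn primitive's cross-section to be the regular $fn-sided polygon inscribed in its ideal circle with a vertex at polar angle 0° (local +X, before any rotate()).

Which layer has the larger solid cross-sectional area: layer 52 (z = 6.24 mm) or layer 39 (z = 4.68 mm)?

Layer 52 (z = 6.24): the cylinder does not reach this height (z outside [0, 6]); the r=12 cylinder at (8, 2.5) gives a regular 32-gon of circumradius 12 (constant along its height) (area = (32/2)·12.000²·sin(360°/32) = 449.49 mm²); the r=7.5 cylinder at (2, 8) contributes a regular 32-gon of circumradius 7.5 (area = (32/2)·7.500²·sin(360°/32) = 175.58 mm²); Merging all regions: the regions partially overlap — summed areas 625.07 mm² minus the doubly-counted overlap 132.41 mm² gives 492.66 mm² — area = 492.66 mm²; (rotated 25° about Z; rotation is an isometry so areas/perimeters/island counts are preserved). So its area = 492.66 mm². Layer 39 (z = 4.68): the cylinder: section is a regular 32-gon, circumradius r=2 (area = (32/2)·2.000²·sin(360°/32) = 12.49 mm²); the cylinder at (8, 2.5) is absent (z outside [5, 29]); the r=7.5 cylinder at (2, 8) gives a regular 32-gon of circumradius 7.5 (constant along its height) (area = (32/2)·7.500²·sin(360°/32) = 175.58 mm²); Combining (union): the regions partially overlap — summed areas 188.07 mm² minus the doubly-counted overlap 2.99 mm² gives 185.08 mm² — area = 185.08 mm²; (rotated 25° about Z; rotation is an isometry so areas/perimeters/island counts are preserved). So its area = 185.08 mm². Layer 52 is larger (492.66 vs 185.08 mm²).

layer 52 (z = 6.24 mm)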